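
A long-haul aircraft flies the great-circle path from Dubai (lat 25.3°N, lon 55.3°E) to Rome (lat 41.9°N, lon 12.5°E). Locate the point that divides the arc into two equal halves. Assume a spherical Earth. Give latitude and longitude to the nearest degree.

≈ lat 35°N, lon 36°E

Write both endpoints as unit vectors p₁, p₂ with components (cos φ cos λ, cos φ sin λ, sin φ).
The central angle between the endpoints is δ = arccos(p₁·p₂) ≈ 0.677 rad (38.8°).
Interpolate at f = 1/2 with slerp weights a = sin((1−f)δ)/sin δ ≈ 0.530, b = sin(fδ)/sin δ ≈ 0.530.
p = a·p₁ + b·p₂ ≈ (0.658, 0.479, 0.581); φ = arcsin(p_z) ≈ 35.49°, λ = atan2(p_y, p_x) ≈ 36.08°.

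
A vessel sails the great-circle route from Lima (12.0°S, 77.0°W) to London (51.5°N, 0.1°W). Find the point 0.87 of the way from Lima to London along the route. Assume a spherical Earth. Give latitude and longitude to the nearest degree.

From cos δ = sin φ₁ sin φ₂ + cos φ₁ cos φ₂ cos Δλ, the central angle is δ ≈ 1.596 rad (91.4°).
Interpolate at f = 0.87 with slerp weights a = sin((1−f)δ)/sin δ ≈ 0.206, b = sin(fδ)/sin δ ≈ 0.984.
p = a·p₁ + b·p₂ ≈ (0.658, -0.197, 0.727); φ = arcsin(p_z) ≈ 46.63°, λ = atan2(p_y, p_x) ≈ -16.71°.

≈ (47°N, 17°W)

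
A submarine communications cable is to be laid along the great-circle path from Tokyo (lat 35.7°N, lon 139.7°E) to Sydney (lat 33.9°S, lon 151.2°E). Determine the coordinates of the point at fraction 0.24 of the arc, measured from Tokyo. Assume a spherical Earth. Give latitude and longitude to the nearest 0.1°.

The haversine formula gives a central angle δ ≈ 1.229 rad (70.4°) between the endpoints.
Interpolate at f = 0.24 with slerp weights a = sin((1−f)δ)/sin δ ≈ 0.853, b = sin(fδ)/sin δ ≈ 0.309.
p = a·p₁ + b·p₂ ≈ (-0.753, 0.572, 0.326); φ = arcsin(p_z) ≈ 19.02°, λ = atan2(p_y, p_x) ≈ 142.80°.

≈ lat 19.0°N, lon 142.8°E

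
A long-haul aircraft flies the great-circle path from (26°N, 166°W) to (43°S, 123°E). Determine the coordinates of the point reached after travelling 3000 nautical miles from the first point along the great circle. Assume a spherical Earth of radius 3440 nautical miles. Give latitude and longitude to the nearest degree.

Convert each endpoint to a unit vector on the sphere (x = cos φ cos λ, y = cos φ sin λ, z = sin φ).
The central angle between the endpoints is δ = arccos(p₁·p₂) ≈ 1.656 rad (94.9°). The total great-circle distance is δ·R ≈ 1.656 × 3440 ≈ 5696 nmi, so the target fraction is f = 3000/5696 ≈ 0.527.
Interpolate at f ≈ 0.527 with slerp weights a = sin((1−f)δ)/sin δ ≈ 0.709, b = sin(fδ)/sin δ ≈ 0.768.
p = a·p₁ + b·p₂ ≈ (-0.924, 0.317, -0.213); φ = arcsin(p_z) ≈ -12.33°, λ = atan2(p_y, p_x) ≈ 161.05°.

≈ (12°S, 161°E)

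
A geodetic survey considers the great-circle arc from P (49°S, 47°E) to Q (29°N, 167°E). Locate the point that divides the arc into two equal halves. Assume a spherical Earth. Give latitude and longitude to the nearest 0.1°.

≈ (18.9°S, 120.9°E)

Write both endpoints as unit vectors p₁, p₂ with components (cos φ cos λ, cos φ sin λ, sin φ).
The central angle between the endpoints is δ = arccos(p₁·p₂) ≈ 2.282 rad (130.8°).
Interpolate at f = 1/2 with slerp weights a = sin((1−f)δ)/sin δ ≈ 1.200, b = sin(fδ)/sin δ ≈ 1.200.
p = a·p₁ + b·p₂ ≈ (-0.486, 0.812, -0.324); φ = arcsin(p_z) ≈ -18.90°, λ = atan2(p_y, p_x) ≈ 120.89°.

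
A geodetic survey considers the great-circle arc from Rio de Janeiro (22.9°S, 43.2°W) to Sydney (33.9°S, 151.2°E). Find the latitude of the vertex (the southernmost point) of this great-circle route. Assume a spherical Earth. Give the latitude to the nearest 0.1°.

The great circle lies in the plane with unit normal n̂ = (p₁ × p₂)/|p₁ × p₂|.
Here n̂_z ≈ -0.223; the vertex latitude is φ_max = arccos|n̂_z| ≈ 77.1°.
Check via Clairaut: cos φ_max = |cos φ₁| · sin C = cos(22.9°)·sin(166.0°) ≈ 0.223, again giving ≈ 77.1°.

≈ 77.1°S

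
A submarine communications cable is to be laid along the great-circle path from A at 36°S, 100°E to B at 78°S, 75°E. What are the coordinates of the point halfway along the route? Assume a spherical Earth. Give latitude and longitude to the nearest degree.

Convert each endpoint to a unit vector on the sphere (x = cos φ cos λ, y = cos φ sin λ, z = sin φ).
The central angle between the endpoints is δ = arccos(p₁·p₂) ≈ 0.756 rad (43.3°).
Interpolate at f = 1/2 with slerp weights a = sin((1−f)δ)/sin δ ≈ 0.538, b = sin(fδ)/sin δ ≈ 0.538.
p = a·p₁ + b·p₂ ≈ (-0.047, 0.537, -0.842); φ = arcsin(p_z) ≈ -57.40°, λ = atan2(p_y, p_x) ≈ 94.97°.

≈ 57°S, 95°E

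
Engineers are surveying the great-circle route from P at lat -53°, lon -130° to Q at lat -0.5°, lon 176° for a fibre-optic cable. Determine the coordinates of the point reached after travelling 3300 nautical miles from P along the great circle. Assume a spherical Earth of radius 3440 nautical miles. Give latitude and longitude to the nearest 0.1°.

≈ lat -12.3°, lon -176.6°

Write both endpoints as unit vectors p₁, p₂ with components (cos φ cos λ, cos φ sin λ, sin φ).
The central angle between the endpoints is δ = arccos(p₁·p₂) ≈ 1.202 rad (68.9°). The total great-circle distance is δ·R ≈ 1.202 × 3440 ≈ 4134 nmi, so the target fraction is f = 3300/4134 ≈ 0.798.
Interpolate at f ≈ 0.798 with slerp weights a = sin((1−f)δ)/sin δ ≈ 0.257, b = sin(fδ)/sin δ ≈ 0.878.
p = a·p₁ + b·p₂ ≈ (-0.975, -0.057, -0.213); φ = arcsin(p_z) ≈ -12.31°, λ = atan2(p_y, p_x) ≈ -176.63°.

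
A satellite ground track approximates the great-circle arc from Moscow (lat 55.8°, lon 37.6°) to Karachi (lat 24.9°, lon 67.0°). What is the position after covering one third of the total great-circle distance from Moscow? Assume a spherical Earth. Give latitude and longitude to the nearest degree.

Write both endpoints as unit vectors p₁, p₂ with components (cos φ cos λ, cos φ sin λ, sin φ).
The central angle between the endpoints is δ = arccos(p₁·p₂) ≈ 0.656 rad (37.6°).
Interpolate at f = 1/3 with slerp weights a = sin((1−f)δ)/sin δ ≈ 0.694, b = sin(fδ)/sin δ ≈ 0.356.
p = a·p₁ + b·p₂ ≈ (0.435, 0.535, 0.724); φ = arcsin(p_z) ≈ 46.39°, λ = atan2(p_y, p_x) ≈ 50.87°.

≈ lat 46°, lon 51°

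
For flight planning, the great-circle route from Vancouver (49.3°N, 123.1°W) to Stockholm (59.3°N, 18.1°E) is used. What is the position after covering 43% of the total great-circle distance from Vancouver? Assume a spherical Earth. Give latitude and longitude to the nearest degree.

The haversine formula gives a central angle δ ≈ 1.168 rad (66.9°) between the endpoints.
Interpolate at f = 0.43 with slerp weights a = sin((1−f)δ)/sin δ ≈ 0.671, b = sin(fδ)/sin δ ≈ 0.523.
p = a·p₁ + b·p₂ ≈ (0.015, -0.284, 0.959); φ = arcsin(p_z) ≈ 73.49°, λ = atan2(p_y, p_x) ≈ -87.01°.

≈ (73°N, 87°W)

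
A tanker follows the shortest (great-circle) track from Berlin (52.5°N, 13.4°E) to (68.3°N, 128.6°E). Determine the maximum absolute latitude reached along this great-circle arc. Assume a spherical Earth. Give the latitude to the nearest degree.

The great circle lies in the plane with unit normal n̂ = (p₁ × p₂)/|p₁ × p₂|.
Here n̂_z ≈ +0.265; the vertex latitude is φ_max = arccos|n̂_z| ≈ 74.6°.
Check via Clairaut: cos φ_max = |cos φ₁| · sin C = cos(52.5°)·sin(25.9°) ≈ 0.265, again giving ≈ 74.6°.

≈ 75°N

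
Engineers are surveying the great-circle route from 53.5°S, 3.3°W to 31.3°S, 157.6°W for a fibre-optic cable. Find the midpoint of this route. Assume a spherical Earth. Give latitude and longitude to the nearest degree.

≈ 73°S, 119°W

Write both endpoints as unit vectors p₁, p₂ with components (cos φ cos λ, cos φ sin λ, sin φ).
The central angle between the endpoints is δ = arccos(p₁·p₂) ≈ 1.611 rad (92.3°).
Interpolate at f = 1/2 with slerp weights a = sin((1−f)δ)/sin δ ≈ 0.722, b = sin(fδ)/sin δ ≈ 0.722.
p = a·p₁ + b·p₂ ≈ (-0.142, -0.260, -0.955); φ = arcsin(p_z) ≈ -72.79°, λ = atan2(p_y, p_x) ≈ -118.59°.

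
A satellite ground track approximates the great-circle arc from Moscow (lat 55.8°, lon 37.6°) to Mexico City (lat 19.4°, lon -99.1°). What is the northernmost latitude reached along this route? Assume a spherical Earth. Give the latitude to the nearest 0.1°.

≈ 68.5°

The great circle lies in the plane with unit normal n̂ = (p₁ × p₂)/|p₁ × p₂|.
Here n̂_z ≈ -0.366; the vertex latitude is φ_max = arccos|n̂_z| ≈ 68.5°.
Check via Clairaut: cos φ_max = |cos φ₁| · sin C = cos(55.8°)·sin(40.6°) ≈ 0.366, again giving ≈ 68.5°.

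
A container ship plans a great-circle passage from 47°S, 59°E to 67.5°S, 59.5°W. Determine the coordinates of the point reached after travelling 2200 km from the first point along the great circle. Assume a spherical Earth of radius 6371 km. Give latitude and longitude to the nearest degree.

Convert each endpoint to a unit vector on the sphere (x = cos φ cos λ, y = cos φ sin λ, z = sin φ).
The central angle between the endpoints is δ = arccos(p₁·p₂) ≈ 0.987 rad (56.6°). The total great-circle distance is δ·R ≈ 0.987 × 6371 ≈ 6289 km, so the target fraction is f = 2200/6289 ≈ 0.350.
Interpolate at f ≈ 0.350 with slerp weights a = sin((1−f)δ)/sin δ ≈ 0.717, b = sin(fδ)/sin δ ≈ 0.406.
p = a·p₁ + b·p₂ ≈ (0.331, 0.286, -0.899); φ = arcsin(p_z) ≈ -64.09°, λ = atan2(p_y, p_x) ≈ 40.81°.

≈ 64°S, 41°E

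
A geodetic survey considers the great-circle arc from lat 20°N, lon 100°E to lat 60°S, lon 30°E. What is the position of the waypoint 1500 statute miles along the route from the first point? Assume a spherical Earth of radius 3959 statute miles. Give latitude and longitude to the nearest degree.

≈ lat 1°N, lon 90°E

Convert each endpoint to a unit vector on the sphere (x = cos φ cos λ, y = cos φ sin λ, z = sin φ).
The central angle between the endpoints is δ = arccos(p₁·p₂) ≈ 1.707 rad (97.8°). The total great-circle distance is δ·R ≈ 1.707 × 3959 ≈ 6757 mi, so the target fraction is f = 1500/6757 ≈ 0.222.
Interpolate at f ≈ 0.222 with slerp weights a = sin((1−f)δ)/sin δ ≈ 0.980, b = sin(fδ)/sin δ ≈ 0.373.
p = a·p₁ + b·p₂ ≈ (0.002, 1.000, 0.012); φ = arcsin(p_z) ≈ 0.67°, λ = atan2(p_y, p_x) ≈ 89.90°.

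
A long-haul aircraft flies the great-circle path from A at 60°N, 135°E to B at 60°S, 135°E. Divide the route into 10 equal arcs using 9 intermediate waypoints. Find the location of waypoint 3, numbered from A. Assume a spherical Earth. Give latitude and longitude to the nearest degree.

≈ 24°N, 135°E

Write both endpoints as unit vectors p₁, p₂ with components (cos φ cos λ, cos φ sin λ, sin φ).
The central angle between the endpoints is δ = arccos(p₁·p₂) ≈ 2.094 rad (120.0°).
Interpolate at f = 3/10 with slerp weights a = sin((1−f)δ)/sin δ ≈ 1.148, b = sin(fδ)/sin δ ≈ 0.679.
p = a·p₁ + b·p₂ ≈ (-0.646, 0.646, 0.407); φ = arcsin(p_z) ≈ 24.00°, λ = atan2(p_y, p_x) ≈ 135.00°.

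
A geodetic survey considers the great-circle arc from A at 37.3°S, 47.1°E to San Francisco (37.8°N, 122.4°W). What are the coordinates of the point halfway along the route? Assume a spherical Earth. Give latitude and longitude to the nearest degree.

≈ 3°N, 36°W

From cos δ = sin φ₁ sin φ₂ + cos φ₁ cos φ₂ cos Δλ, the central angle is δ ≈ 2.996 rad (171.7°).
Interpolate at f = 1/2 with slerp weights a = sin((1−f)δ)/sin δ ≈ 6.880, b = sin(fδ)/sin δ ≈ 6.880.
p = a·p₁ + b·p₂ ≈ (0.813, -0.581, 0.048); φ = arcsin(p_z) ≈ 2.73°, λ = atan2(p_y, p_x) ≈ -35.56°.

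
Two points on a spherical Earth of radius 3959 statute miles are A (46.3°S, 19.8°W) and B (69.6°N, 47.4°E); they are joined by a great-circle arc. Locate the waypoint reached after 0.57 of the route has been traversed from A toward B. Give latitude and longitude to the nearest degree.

Write both endpoints as unit vectors p₁, p₂ with components (cos φ cos λ, cos φ sin λ, sin φ).
The central angle between the endpoints is δ = arccos(p₁·p₂) ≈ 2.195 rad (125.8°).
Interpolate at f = 0.57 with slerp weights a = sin((1−f)δ)/sin δ ≈ 0.998, b = sin(fδ)/sin δ ≈ 1.170.
p = a·p₁ + b·p₂ ≈ (0.925, 0.067, 0.375); φ = arcsin(p_z) ≈ 22.02°, λ = atan2(p_y, p_x) ≈ 4.12°.

≈ (22°N, 4°E)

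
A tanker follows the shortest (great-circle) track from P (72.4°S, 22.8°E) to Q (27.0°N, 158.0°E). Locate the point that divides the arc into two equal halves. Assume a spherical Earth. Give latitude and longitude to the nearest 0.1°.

≈ (35.1°S, 140.5°E)

The haversine formula gives a central angle δ ≈ 2.245 rad (128.6°) between the endpoints.
Interpolate at f = 1/2 with slerp weights a = sin((1−f)δ)/sin δ ≈ 1.153, b = sin(fδ)/sin δ ≈ 1.153.
p = a·p₁ + b·p₂ ≈ (-0.631, 0.520, -0.576); φ = arcsin(p_z) ≈ -35.14°, λ = atan2(p_y, p_x) ≈ 140.52°.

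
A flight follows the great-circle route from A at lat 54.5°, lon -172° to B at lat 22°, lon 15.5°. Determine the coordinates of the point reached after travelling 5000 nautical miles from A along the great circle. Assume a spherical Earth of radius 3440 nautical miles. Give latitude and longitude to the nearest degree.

Write both endpoints as unit vectors p₁, p₂ with components (cos φ cos λ, cos φ sin λ, sin φ).
The central angle between the endpoints is δ = arccos(p₁·p₂) ≈ 1.802 rad (103.2°). The total great-circle distance is δ·R ≈ 1.802 × 3440 ≈ 6198 nmi, so the target fraction is f = 5000/6198 ≈ 0.807.
Interpolate at f ≈ 0.807 with slerp weights a = sin((1−f)δ)/sin δ ≈ 0.351, b = sin(fδ)/sin δ ≈ 1.020.
p = a·p₁ + b·p₂ ≈ (0.710, 0.224, 0.668); φ = arcsin(p_z) ≈ 41.88°, λ = atan2(p_y, p_x) ≈ 17.54°.

≈ lat 42°, lon 18°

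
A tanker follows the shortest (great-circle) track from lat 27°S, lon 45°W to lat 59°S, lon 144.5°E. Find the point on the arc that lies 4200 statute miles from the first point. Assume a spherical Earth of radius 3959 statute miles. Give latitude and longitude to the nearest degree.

The haversine formula gives a central angle δ ≈ 1.634 rad (93.6°) between the endpoints. The total great-circle distance is δ·R ≈ 1.634 × 3959 ≈ 6470 mi, so the target fraction is f = 4200/6470 ≈ 0.649.
Interpolate at f ≈ 0.649 with slerp weights a = sin((1−f)δ)/sin δ ≈ 0.544, b = sin(fδ)/sin δ ≈ 0.875.
p = a·p₁ + b·p₂ ≈ (-0.024, -0.081, -0.996); φ = arcsin(p_z) ≈ -85.15°, λ = atan2(p_y, p_x) ≈ -106.65°.

≈ lat 85°S, lon 107°W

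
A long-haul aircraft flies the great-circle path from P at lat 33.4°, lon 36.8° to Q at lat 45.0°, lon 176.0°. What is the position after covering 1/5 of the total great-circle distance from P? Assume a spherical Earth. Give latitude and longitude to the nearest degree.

≈ lat 49°, lon 50°

Write both endpoints as unit vectors p₁, p₂ with components (cos φ cos λ, cos φ sin λ, sin φ).
The central angle between the endpoints is δ = arccos(p₁·p₂) ≈ 1.628 rad (93.3°).
Interpolate at f = 1/5 with slerp weights a = sin((1−f)δ)/sin δ ≈ 0.966, b = sin(fδ)/sin δ ≈ 0.320.
p = a·p₁ + b·p₂ ≈ (0.420, 0.499, 0.758); φ = arcsin(p_z) ≈ 49.32°, λ = atan2(p_y, p_x) ≈ 49.93°.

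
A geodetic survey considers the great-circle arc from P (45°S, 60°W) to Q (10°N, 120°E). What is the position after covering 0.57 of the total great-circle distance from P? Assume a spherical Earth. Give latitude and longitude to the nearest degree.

From cos δ = sin φ₁ sin φ₂ + cos φ₁ cos φ₂ cos Δλ, the central angle is δ ≈ 2.531 rad (145.0°).
Interpolate at f = 0.57 with slerp weights a = sin((1−f)δ)/sin δ ≈ 1.544, b = sin(fδ)/sin δ ≈ 1.729.
p = a·p₁ + b·p₂ ≈ (-0.305, 0.529, -0.792); φ = arcsin(p_z) ≈ -52.35°, λ = atan2(p_y, p_x) ≈ 120.00°.

≈ (52°S, 120°E)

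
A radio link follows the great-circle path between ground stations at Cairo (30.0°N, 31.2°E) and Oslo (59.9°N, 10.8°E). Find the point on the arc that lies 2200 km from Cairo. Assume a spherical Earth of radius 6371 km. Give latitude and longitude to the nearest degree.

The haversine formula gives a central angle δ ≈ 0.574 rad (32.9°) between the endpoints. The total great-circle distance is δ·R ≈ 0.574 × 6371 ≈ 3658 km, so the target fraction is f = 2200/3658 ≈ 0.601.
Interpolate at f ≈ 0.601 with slerp weights a = sin((1−f)δ)/sin δ ≈ 0.418, b = sin(fδ)/sin δ ≈ 0.623.
p = a·p₁ + b·p₂ ≈ (0.616, 0.246, 0.748); φ = arcsin(p_z) ≈ 48.42°, λ = atan2(p_y, p_x) ≈ 21.75°.

≈ (48°N, 22°E)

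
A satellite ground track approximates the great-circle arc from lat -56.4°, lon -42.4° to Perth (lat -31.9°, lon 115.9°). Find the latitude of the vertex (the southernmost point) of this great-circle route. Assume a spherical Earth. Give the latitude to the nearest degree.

The great circle lies in the plane with unit normal n̂ = (p₁ × p₂)/|p₁ × p₂|.
Here n̂_z ≈ +0.174; the vertex latitude is φ_max = arccos|n̂_z| ≈ 80.0°.
Check via Clairaut: cos φ_max = |cos φ₁| · sin C = cos(56.4°)·sin(161.7°) ≈ 0.174, again giving ≈ 80.0°.

≈ -80°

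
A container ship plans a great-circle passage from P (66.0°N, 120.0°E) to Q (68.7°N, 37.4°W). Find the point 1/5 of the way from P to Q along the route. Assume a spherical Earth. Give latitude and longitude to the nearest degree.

Convert each endpoint to a unit vector on the sphere (x = cos φ cos λ, y = cos φ sin λ, z = sin φ).
The central angle between the endpoints is δ = arccos(p₁·p₂) ≈ 0.775 rad (44.4°).
Interpolate at f = 1/5 with slerp weights a = sin((1−f)δ)/sin δ ≈ 0.830, b = sin(fδ)/sin δ ≈ 0.221.
p = a·p₁ + b·p₂ ≈ (-0.105, 0.244, 0.964); φ = arcsin(p_z) ≈ 74.60°, λ = atan2(p_y, p_x) ≈ 113.34°.

≈ (75°N, 113°E)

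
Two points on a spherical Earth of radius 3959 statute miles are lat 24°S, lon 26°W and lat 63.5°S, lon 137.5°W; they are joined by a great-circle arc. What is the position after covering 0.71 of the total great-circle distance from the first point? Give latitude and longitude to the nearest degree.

≈ lat 66°S, lon 84°W

Write both endpoints as unit vectors p₁, p₂ with components (cos φ cos λ, cos φ sin λ, sin φ).
The central angle between the endpoints is δ = arccos(p₁·p₂) ≈ 1.355 rad (77.6°).
Interpolate at f = 0.71 with slerp weights a = sin((1−f)δ)/sin δ ≈ 0.392, b = sin(fδ)/sin δ ≈ 0.840.
p = a·p₁ + b·p₂ ≈ (0.046, -0.410, -0.911); φ = arcsin(p_z) ≈ -65.63°, λ = atan2(p_y, p_x) ≈ -83.66°.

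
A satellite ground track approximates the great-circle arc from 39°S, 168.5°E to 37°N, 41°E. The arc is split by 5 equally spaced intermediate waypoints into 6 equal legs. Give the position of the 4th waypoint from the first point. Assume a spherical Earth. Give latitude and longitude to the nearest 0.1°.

Convert each endpoint to a unit vector on the sphere (x = cos φ cos λ, y = cos φ sin λ, z = sin φ).
The central angle between the endpoints is δ = arccos(p₁·p₂) ≈ 2.429 rad (139.2°).
Interpolate at f = 4/6 with slerp weights a = sin((1−f)δ)/sin δ ≈ 1.107, b = sin(fδ)/sin δ ≈ 1.527.
p = a·p₁ + b·p₂ ≈ (0.077, 0.972, 0.222); φ = arcsin(p_z) ≈ 12.85°, λ = atan2(p_y, p_x) ≈ 85.44°.

≈ 12.9°N, 85.4°E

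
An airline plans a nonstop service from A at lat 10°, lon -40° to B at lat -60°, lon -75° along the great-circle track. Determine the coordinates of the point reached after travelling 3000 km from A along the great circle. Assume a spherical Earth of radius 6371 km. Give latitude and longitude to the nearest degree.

≈ lat -16°, lon -48°

Convert each endpoint to a unit vector on the sphere (x = cos φ cos λ, y = cos φ sin λ, z = sin φ).
The central angle between the endpoints is δ = arccos(p₁·p₂) ≈ 1.315 rad (75.3°). The total great-circle distance is δ·R ≈ 1.315 × 6371 ≈ 8378 km, so the target fraction is f = 3000/8378 ≈ 0.358.
Interpolate at f ≈ 0.358 with slerp weights a = sin((1−f)δ)/sin δ ≈ 0.773, b = sin(fδ)/sin δ ≈ 0.469.
p = a·p₁ + b·p₂ ≈ (0.643, -0.716, -0.272); φ = arcsin(p_z) ≈ -15.78°, λ = atan2(p_y, p_x) ≈ -48.03°.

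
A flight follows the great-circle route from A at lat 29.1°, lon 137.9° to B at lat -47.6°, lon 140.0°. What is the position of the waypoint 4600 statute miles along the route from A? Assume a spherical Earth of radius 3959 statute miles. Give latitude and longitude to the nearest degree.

The haversine formula gives a central angle δ ≈ 1.339 rad (76.7°) between the endpoints. The total great-circle distance is δ·R ≈ 1.339 × 3959 ≈ 5301 mi, so the target fraction is f = 4600/5301 ≈ 0.868.
Interpolate at f ≈ 0.868 with slerp weights a = sin((1−f)δ)/sin δ ≈ 0.181, b = sin(fδ)/sin δ ≈ 0.943.
p = a·p₁ + b·p₂ ≈ (-0.604, 0.515, -0.608); φ = arcsin(p_z) ≈ -37.45°, λ = atan2(p_y, p_x) ≈ 139.58°.

≈ lat -37°, lon 140°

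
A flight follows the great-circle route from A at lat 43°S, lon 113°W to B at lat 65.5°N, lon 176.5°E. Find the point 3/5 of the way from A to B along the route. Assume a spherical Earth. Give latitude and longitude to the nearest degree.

≈ lat 25°N, lon 142°W

From cos δ = sin φ₁ sin φ₂ + cos φ₁ cos φ₂ cos Δλ, the central angle is δ ≈ 2.117 rad (121.3°).
Interpolate at f = 3/5 with slerp weights a = sin((1−f)δ)/sin δ ≈ 0.877, b = sin(fδ)/sin δ ≈ 1.118.
p = a·p₁ + b·p₂ ≈ (-0.713, -0.562, 0.419); φ = arcsin(p_z) ≈ 24.78°, λ = atan2(p_y, p_x) ≈ -141.77°.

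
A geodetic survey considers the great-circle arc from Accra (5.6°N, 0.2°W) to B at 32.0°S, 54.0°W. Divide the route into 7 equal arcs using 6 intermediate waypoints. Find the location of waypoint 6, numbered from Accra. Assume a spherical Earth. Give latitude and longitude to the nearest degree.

Convert each endpoint to a unit vector on the sphere (x = cos φ cos λ, y = cos φ sin λ, z = sin φ).
The central angle between the endpoints is δ = arccos(p₁·p₂) ≈ 1.108 rad (63.5°).
Interpolate at f = 6/7 with slerp weights a = sin((1−f)δ)/sin δ ≈ 0.176, b = sin(fδ)/sin δ ≈ 0.909.
p = a·p₁ + b·p₂ ≈ (0.628, -0.624, -0.464); φ = arcsin(p_z) ≈ -27.67°, λ = atan2(p_y, p_x) ≈ -44.81°.

≈ 28°S, 45°W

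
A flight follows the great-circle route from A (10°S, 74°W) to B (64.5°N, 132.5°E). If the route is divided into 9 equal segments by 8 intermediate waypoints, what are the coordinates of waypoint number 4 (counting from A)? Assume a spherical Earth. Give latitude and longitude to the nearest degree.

Write both endpoints as unit vectors p₁, p₂ with components (cos φ cos λ, cos φ sin λ, sin φ).
The central angle between the endpoints is δ = arccos(p₁·p₂) ≈ 2.137 rad (122.4°).
Interpolate at f = 4/9 with slerp weights a = sin((1−f)δ)/sin δ ≈ 1.099, b = sin(fδ)/sin δ ≈ 0.963.
p = a·p₁ + b·p₂ ≈ (0.018, -0.734, 0.679); φ = arcsin(p_z) ≈ 42.75°, λ = atan2(p_y, p_x) ≈ -88.60°.

≈ (43°N, 89°W)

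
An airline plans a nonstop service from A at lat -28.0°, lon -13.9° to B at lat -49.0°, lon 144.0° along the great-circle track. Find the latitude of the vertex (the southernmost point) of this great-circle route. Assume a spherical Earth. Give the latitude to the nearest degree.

The great circle lies in the plane with unit normal n̂ = (p₁ × p₂)/|p₁ × p₂|.
Here n̂_z ≈ +0.222; the vertex latitude is φ_max = arccos|n̂_z| ≈ 77.2°.

≈ -77°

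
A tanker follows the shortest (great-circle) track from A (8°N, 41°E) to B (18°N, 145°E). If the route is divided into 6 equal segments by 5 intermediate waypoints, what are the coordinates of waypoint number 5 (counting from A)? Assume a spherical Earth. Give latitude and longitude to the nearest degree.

Convert each endpoint to a unit vector on the sphere (x = cos φ cos λ, y = cos φ sin λ, z = sin φ).
The central angle between the endpoints is δ = arccos(p₁·p₂) ≈ 1.757 rad (100.7°).
Interpolate at f = 5/6 with slerp weights a = sin((1−f)δ)/sin δ ≈ 0.294, b = sin(fδ)/sin δ ≈ 1.012.
p = a·p₁ + b·p₂ ≈ (-0.569, 0.743, 0.354); φ = arcsin(p_z) ≈ 20.70°, λ = atan2(p_y, p_x) ≈ 127.44°.

≈ (21°N, 127°E)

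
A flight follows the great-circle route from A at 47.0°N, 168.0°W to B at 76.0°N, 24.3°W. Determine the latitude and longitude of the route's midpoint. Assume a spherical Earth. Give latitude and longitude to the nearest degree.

≈ 73°N, 152°W

The haversine formula gives a central angle δ ≈ 0.956 rad (54.8°) between the endpoints.
Interpolate at f = 1/2 with slerp weights a = sin((1−f)δ)/sin δ ≈ 0.563, b = sin(fδ)/sin δ ≈ 0.563.
p = a·p₁ + b·p₂ ≈ (-0.252, -0.136, 0.958); φ = arcsin(p_z) ≈ 73.39°, λ = atan2(p_y, p_x) ≈ -151.61°.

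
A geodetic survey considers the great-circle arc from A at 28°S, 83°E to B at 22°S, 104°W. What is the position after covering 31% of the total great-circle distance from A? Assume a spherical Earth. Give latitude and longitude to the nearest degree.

Convert each endpoint to a unit vector on the sphere (x = cos φ cos λ, y = cos φ sin λ, z = sin φ).
The central angle between the endpoints is δ = arccos(p₁·p₂) ≈ 2.261 rad (129.5°).
Interpolate at f = 0.31 with slerp weights a = sin((1−f)δ)/sin δ ≈ 1.297, b = sin(fδ)/sin δ ≈ 0.836.
p = a·p₁ + b·p₂ ≈ (-0.048, 0.384, -0.922); φ = arcsin(p_z) ≈ -67.23°, λ = atan2(p_y, p_x) ≈ 97.13°.

≈ 67°S, 97°E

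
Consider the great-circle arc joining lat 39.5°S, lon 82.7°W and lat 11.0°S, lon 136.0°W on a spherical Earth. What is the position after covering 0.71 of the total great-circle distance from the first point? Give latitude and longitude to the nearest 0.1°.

Convert each endpoint to a unit vector on the sphere (x = cos φ cos λ, y = cos φ sin λ, z = sin φ).
The central angle between the endpoints is δ = arccos(p₁·p₂) ≈ 0.959 rad (55.0°).
Interpolate at f = 0.71 with slerp weights a = sin((1−f)δ)/sin δ ≈ 0.335, b = sin(fδ)/sin δ ≈ 0.769.
p = a·p₁ + b·p₂ ≈ (-0.510, -0.781, -0.360); φ = arcsin(p_z) ≈ -21.11°, λ = atan2(p_y, p_x) ≈ -123.15°.

≈ lat 21.1°S, lon 123.1°W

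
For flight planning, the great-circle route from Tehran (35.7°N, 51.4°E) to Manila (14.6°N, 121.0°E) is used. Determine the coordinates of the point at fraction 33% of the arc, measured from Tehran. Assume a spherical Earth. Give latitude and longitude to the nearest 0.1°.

The haversine formula gives a central angle δ ≈ 1.136 rad (65.1°) between the endpoints.
Interpolate at f = 0.33 with slerp weights a = sin((1−f)δ)/sin δ ≈ 0.761, b = sin(fδ)/sin δ ≈ 0.404.
p = a·p₁ + b·p₂ ≈ (0.184, 0.818, 0.546); φ = arcsin(p_z) ≈ 33.06°, λ = atan2(p_y, p_x) ≈ 77.31°.

≈ (33.1°N, 77.3°E)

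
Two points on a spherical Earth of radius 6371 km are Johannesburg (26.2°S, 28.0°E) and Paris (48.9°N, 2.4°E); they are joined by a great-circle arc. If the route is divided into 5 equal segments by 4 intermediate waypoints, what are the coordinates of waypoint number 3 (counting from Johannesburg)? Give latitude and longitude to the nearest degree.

≈ 19°N, 15°E

Convert each endpoint to a unit vector on the sphere (x = cos φ cos λ, y = cos φ sin λ, z = sin φ).
The central angle between the endpoints is δ = arccos(p₁·p₂) ≈ 1.370 rad (78.5°).
Interpolate at f = 3/5 with slerp weights a = sin((1−f)δ)/sin δ ≈ 0.532, b = sin(fδ)/sin δ ≈ 0.748.
p = a·p₁ + b·p₂ ≈ (0.912, 0.245, 0.329); φ = arcsin(p_z) ≈ 19.18°, λ = atan2(p_y, p_x) ≈ 15.01°.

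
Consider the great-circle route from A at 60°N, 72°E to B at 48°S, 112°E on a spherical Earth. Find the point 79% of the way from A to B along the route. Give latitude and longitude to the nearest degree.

The haversine formula gives a central angle δ ≈ 1.968 rad (112.8°) between the endpoints.
Interpolate at f = 0.79 with slerp weights a = sin((1−f)δ)/sin δ ≈ 0.436, b = sin(fδ)/sin δ ≈ 1.085.
p = a·p₁ + b·p₂ ≈ (-0.205, 0.880, -0.429); φ = arcsin(p_z) ≈ -25.38°, λ = atan2(p_y, p_x) ≈ 103.08°.

≈ 25°S, 103°E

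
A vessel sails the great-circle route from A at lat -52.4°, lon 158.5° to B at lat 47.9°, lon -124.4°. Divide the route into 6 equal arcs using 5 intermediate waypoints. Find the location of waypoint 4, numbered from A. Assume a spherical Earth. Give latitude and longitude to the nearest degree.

≈ lat 15°, lon -151°

Convert each endpoint to a unit vector on the sphere (x = cos φ cos λ, y = cos φ sin λ, z = sin φ).
The central angle between the endpoints is δ = arccos(p₁·p₂) ≈ 2.090 rad (119.8°).
Interpolate at f = 4/6 with slerp weights a = sin((1−f)δ)/sin δ ≈ 0.739, b = sin(fδ)/sin δ ≈ 1.134.
p = a·p₁ + b·p₂ ≈ (-0.849, -0.462, 0.256); φ = arcsin(p_z) ≈ 14.81°, λ = atan2(p_y, p_x) ≈ -151.45°.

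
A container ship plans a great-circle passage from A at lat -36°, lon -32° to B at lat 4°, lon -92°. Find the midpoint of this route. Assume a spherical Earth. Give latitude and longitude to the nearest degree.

≈ lat -18°, lon -65°

Convert each endpoint to a unit vector on the sphere (x = cos φ cos λ, y = cos φ sin λ, z = sin φ).
The central angle between the endpoints is δ = arccos(p₁·p₂) ≈ 1.200 rad (68.7°).
Interpolate at f = 1/2 with slerp weights a = sin((1−f)δ)/sin δ ≈ 0.606, b = sin(fδ)/sin δ ≈ 0.606.
p = a·p₁ + b·p₂ ≈ (0.395, -0.864, -0.314); φ = arcsin(p_z) ≈ -18.29°, λ = atan2(p_y, p_x) ≈ -65.45°.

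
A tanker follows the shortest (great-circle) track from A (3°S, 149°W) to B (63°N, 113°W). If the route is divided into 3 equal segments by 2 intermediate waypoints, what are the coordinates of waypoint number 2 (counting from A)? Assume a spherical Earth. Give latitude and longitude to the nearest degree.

≈ (42°N, 133°W)

From cos δ = sin φ₁ sin φ₂ + cos φ₁ cos φ₂ cos Δλ, the central angle is δ ≈ 1.245 rad (71.3°).
Interpolate at f = 2/3 with slerp weights a = sin((1−f)δ)/sin δ ≈ 0.426, b = sin(fδ)/sin δ ≈ 0.779.
p = a·p₁ + b·p₂ ≈ (-0.502, -0.544, 0.672); φ = arcsin(p_z) ≈ 42.20°, λ = atan2(p_y, p_x) ≈ -132.71°.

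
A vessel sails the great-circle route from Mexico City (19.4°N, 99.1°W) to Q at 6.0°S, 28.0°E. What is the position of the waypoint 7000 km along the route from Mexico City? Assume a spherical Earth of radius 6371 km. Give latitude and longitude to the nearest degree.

The haversine formula gives a central angle δ ≈ 2.215 rad (126.9°) between the endpoints. The total great-circle distance is δ·R ≈ 2.215 × 6371 ≈ 14112 km, so the target fraction is f = 7000/14112 ≈ 0.496.
Interpolate at f ≈ 0.496 with slerp weights a = sin((1−f)δ)/sin δ ≈ 1.124, b = sin(fδ)/sin δ ≈ 1.114.
p = a·p₁ + b·p₂ ≈ (0.810, -0.526, 0.257); φ = arcsin(p_z) ≈ 14.88°, λ = atan2(p_y, p_x) ≈ -33.01°.

≈ 15°N, 33°W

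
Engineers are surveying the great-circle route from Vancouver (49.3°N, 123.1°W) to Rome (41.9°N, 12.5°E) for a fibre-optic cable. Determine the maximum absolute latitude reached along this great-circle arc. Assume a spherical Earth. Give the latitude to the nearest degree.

≈ 70°N

The great circle lies in the plane with unit normal n̂ = (p₁ × p₂)/|p₁ × p₂|.
Here n̂_z ≈ +0.344; the vertex latitude is φ_max = arccos|n̂_z| ≈ 69.9°.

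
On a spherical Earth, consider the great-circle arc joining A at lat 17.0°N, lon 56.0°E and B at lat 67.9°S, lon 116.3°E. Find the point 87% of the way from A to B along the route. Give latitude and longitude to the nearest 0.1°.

Convert each endpoint to a unit vector on the sphere (x = cos φ cos λ, y = cos φ sin λ, z = sin φ).
The central angle between the endpoints is δ = arccos(p₁·p₂) ≈ 1.664 rad (95.3°).
Interpolate at f = 0.87 with slerp weights a = sin((1−f)δ)/sin δ ≈ 0.216, b = sin(fδ)/sin δ ≈ 0.997.
p = a·p₁ + b·p₂ ≈ (-0.051, 0.507, -0.860); φ = arcsin(p_z) ≈ -59.37°, λ = atan2(p_y, p_x) ≈ 95.73°.

≈ lat 59.4°S, lon 95.7°E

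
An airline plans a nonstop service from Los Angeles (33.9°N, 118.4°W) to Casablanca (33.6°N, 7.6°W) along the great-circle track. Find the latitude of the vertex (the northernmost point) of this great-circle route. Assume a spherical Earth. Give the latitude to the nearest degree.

The great circle lies in the plane with unit normal n̂ = (p₁ × p₂)/|p₁ × p₂|.
Here n̂_z ≈ +0.648; the vertex latitude is φ_max = arccos|n̂_z| ≈ 49.6°.
Check via Clairaut: cos φ_max = |cos φ₁| · sin C = cos(33.9°)·sin(51.3°) ≈ 0.648, again giving ≈ 49.6°.

≈ 50°N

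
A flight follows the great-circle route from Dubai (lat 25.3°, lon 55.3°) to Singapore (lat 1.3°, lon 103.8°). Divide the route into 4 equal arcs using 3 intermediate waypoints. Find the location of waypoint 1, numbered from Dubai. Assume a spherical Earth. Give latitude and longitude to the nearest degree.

≈ lat 20°, lon 69°

Convert each endpoint to a unit vector on the sphere (x = cos φ cos λ, y = cos φ sin λ, z = sin φ).
The central angle between the endpoints is δ = arccos(p₁·p₂) ≈ 0.916 rad (52.5°).
Interpolate at f = 1/4 with slerp weights a = sin((1−f)δ)/sin δ ≈ 0.800, b = sin(fδ)/sin δ ≈ 0.286.
p = a·p₁ + b·p₂ ≈ (0.343, 0.872, 0.348); φ = arcsin(p_z) ≈ 20.38°, λ = atan2(p_y, p_x) ≈ 68.52°.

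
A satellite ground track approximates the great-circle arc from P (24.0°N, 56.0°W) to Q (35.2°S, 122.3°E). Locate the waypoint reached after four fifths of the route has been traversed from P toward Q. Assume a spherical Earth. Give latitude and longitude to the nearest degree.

≈ (68°S, 110°E)

Write both endpoints as unit vectors p₁, p₂ with components (cos φ cos λ, cos φ sin λ, sin φ).
The central angle between the endpoints is δ = arccos(p₁·p₂) ≈ 2.944 rad (168.7°).
Interpolate at f = 4/5 with slerp weights a = sin((1−f)δ)/sin δ ≈ 2.835, b = sin(fδ)/sin δ ≈ 3.612.
p = a·p₁ + b·p₂ ≈ (-0.129, 0.347, -0.929); φ = arcsin(p_z) ≈ -68.26°, λ = atan2(p_y, p_x) ≈ 110.33°.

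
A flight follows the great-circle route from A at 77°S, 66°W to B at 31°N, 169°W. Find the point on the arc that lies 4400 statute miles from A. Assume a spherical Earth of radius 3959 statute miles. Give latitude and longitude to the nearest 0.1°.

≈ 26.7°S, 154.4°W

From cos δ = sin φ₁ sin φ₂ + cos φ₁ cos φ₂ cos Δλ, the central angle is δ ≈ 2.147 rad (123.0°). The total great-circle distance is δ·R ≈ 2.147 × 3959 ≈ 8502 mi, so the target fraction is f = 4400/8502 ≈ 0.518.
Interpolate at f ≈ 0.518 with slerp weights a = sin((1−f)δ)/sin δ ≈ 1.026, b = sin(fδ)/sin δ ≈ 1.069.
p = a·p₁ + b·p₂ ≈ (-0.806, -0.386, -0.449); φ = arcsin(p_z) ≈ -26.70°, λ = atan2(p_y, p_x) ≈ -154.41°.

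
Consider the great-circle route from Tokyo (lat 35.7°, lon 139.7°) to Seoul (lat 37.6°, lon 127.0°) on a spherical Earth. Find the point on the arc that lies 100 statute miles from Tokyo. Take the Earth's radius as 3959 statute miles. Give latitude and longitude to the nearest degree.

The haversine formula gives a central angle δ ≈ 0.181 rad (10.4°) between the endpoints. The total great-circle distance is δ·R ≈ 0.181 × 3959 ≈ 716 mi, so the target fraction is f = 100/716 ≈ 0.140.
Interpolate at f ≈ 0.140 with slerp weights a = sin((1−f)δ)/sin δ ≈ 0.861, b = sin(fδ)/sin δ ≈ 0.140.
p = a·p₁ + b·p₂ ≈ (-0.601, 0.541, 0.588); φ = arcsin(p_z) ≈ 36.05°, λ = atan2(p_y, p_x) ≈ 137.97°.

≈ lat 36°, lon 138°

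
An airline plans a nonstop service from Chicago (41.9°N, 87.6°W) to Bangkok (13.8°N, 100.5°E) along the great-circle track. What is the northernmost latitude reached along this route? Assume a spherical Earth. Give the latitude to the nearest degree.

The great circle lies in the plane with unit normal n̂ = (p₁ × p₂)/|p₁ × p₂|.
Here n̂_z ≈ -0.123; the vertex latitude is φ_max = arccos|n̂_z| ≈ 83.0°.
Check via Clairaut: cos φ_max = |cos φ₁| · sin C = cos(41.9°)·sin(9.5°) ≈ 0.123, again giving ≈ 83.0°.

≈ 83°N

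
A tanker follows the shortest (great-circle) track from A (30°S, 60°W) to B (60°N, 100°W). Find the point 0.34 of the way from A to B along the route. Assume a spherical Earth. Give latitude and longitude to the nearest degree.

From cos δ = sin φ₁ sin φ₂ + cos φ₁ cos φ₂ cos Δλ, the central angle is δ ≈ 1.672 rad (95.8°).
Interpolate at f = 0.34 with slerp weights a = sin((1−f)δ)/sin δ ≈ 0.897, b = sin(fδ)/sin δ ≈ 0.541.
p = a·p₁ + b·p₂ ≈ (0.342, -0.940, 0.020); φ = arcsin(p_z) ≈ 1.14°, λ = atan2(p_y, p_x) ≈ -70.02°.

≈ (1°N, 70°W)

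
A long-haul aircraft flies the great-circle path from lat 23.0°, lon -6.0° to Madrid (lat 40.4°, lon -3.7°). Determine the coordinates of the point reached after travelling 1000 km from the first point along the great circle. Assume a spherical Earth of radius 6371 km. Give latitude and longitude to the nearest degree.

Convert each endpoint to a unit vector on the sphere (x = cos φ cos λ, y = cos φ sin λ, z = sin φ).
The central angle between the endpoints is δ = arccos(p₁·p₂) ≈ 0.306 rad (17.5°). The total great-circle distance is δ·R ≈ 0.306 × 6371 ≈ 1947 km, so the target fraction is f = 1000/1947 ≈ 0.514.
Interpolate at f ≈ 0.514 with slerp weights a = sin((1−f)δ)/sin δ ≈ 0.492, b = sin(fδ)/sin δ ≈ 0.520.
p = a·p₁ + b·p₂ ≈ (0.845, -0.073, 0.529); φ = arcsin(p_z) ≈ 31.94°, λ = atan2(p_y, p_x) ≈ -4.93°.

≈ lat 32°, lon -5°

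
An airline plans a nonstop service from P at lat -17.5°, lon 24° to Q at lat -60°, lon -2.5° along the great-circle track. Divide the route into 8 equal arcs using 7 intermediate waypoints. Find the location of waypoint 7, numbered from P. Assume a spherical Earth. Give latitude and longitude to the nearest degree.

Convert each endpoint to a unit vector on the sphere (x = cos φ cos λ, y = cos φ sin λ, z = sin φ).
The central angle between the endpoints is δ = arccos(p₁·p₂) ≈ 0.813 rad (46.6°).
Interpolate at f = 7/8 with slerp weights a = sin((1−f)δ)/sin δ ≈ 0.140, b = sin(fδ)/sin δ ≈ 0.899.
p = a·p₁ + b·p₂ ≈ (0.571, 0.035, -0.820); φ = arcsin(p_z) ≈ -55.13°, λ = atan2(p_y, p_x) ≈ 3.47°.

≈ lat -55°, lon 3°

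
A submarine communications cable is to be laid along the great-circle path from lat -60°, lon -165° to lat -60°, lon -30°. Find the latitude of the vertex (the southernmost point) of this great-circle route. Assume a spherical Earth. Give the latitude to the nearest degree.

≈ -78°

The great circle lies in the plane with unit normal n̂ = (p₁ × p₂)/|p₁ × p₂|.
Here n̂_z ≈ +0.216; the vertex latitude is φ_max = arccos|n̂_z| ≈ 77.5°.
Check via Clairaut: cos φ_max = |cos φ₁| · sin C = cos(60.0°)·sin(154.4°) ≈ 0.216, again giving ≈ 77.5°.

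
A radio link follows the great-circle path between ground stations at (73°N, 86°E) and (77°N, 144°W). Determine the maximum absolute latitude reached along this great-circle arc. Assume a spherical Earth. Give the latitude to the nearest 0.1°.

The great circle lies in the plane with unit normal n̂ = (p₁ × p₂)/|p₁ × p₂|.
Here n̂_z ≈ +0.110; the vertex latitude is φ_max = arccos|n̂_z| ≈ 83.7°.
Check via Clairaut: cos φ_max = |cos φ₁| · sin C = cos(73.0°)·sin(22.2°) ≈ 0.110, again giving ≈ 83.7°.

≈ 83.7°N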